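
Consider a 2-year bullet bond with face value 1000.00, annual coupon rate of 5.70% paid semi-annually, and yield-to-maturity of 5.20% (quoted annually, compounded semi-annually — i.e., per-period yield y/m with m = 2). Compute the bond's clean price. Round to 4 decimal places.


Answer: Price = 1009.3823

Derivation:
Coupon per period c = face * coupon_rate / m = 28.500000
Periods per year m = 2; per-period yield y/m = 0.026000
Number of cashflows N = 4
Cashflows (t years, CF_t, discount factor 1/(1+y/m)^(m*t), PV):
  t = 0.5000: CF_t = 28.500000, DF = 0.974659, PV = 27.777778
  t = 1.0000: CF_t = 28.500000, DF = 0.949960, PV = 27.073857
  t = 1.5000: CF_t = 28.500000, DF = 0.925887, PV = 26.387775
  t = 2.0000: CF_t = 1028.500000, DF = 0.902424, PV = 928.142913
Price P = sum_t PV_t = 1009.382324


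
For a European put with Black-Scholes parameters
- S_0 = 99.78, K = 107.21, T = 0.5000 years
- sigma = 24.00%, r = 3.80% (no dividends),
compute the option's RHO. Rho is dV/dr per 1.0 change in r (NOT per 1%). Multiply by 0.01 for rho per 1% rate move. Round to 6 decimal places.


d1 = -0.2264024240; d2 = -0.3961080515
phi(d1) = 0.3888476871; exp(-qT) = 1.0000000000; exp(-rT) = 0.9811793622
N(-d2) = 0.6539873406
Rho = -K*T*exp(-rT)*N(-d2) = -107.2100 * 0.5000 * 0.9811793622 * 0.6539873406 = -34.397196

Answer: Rho = -34.397196


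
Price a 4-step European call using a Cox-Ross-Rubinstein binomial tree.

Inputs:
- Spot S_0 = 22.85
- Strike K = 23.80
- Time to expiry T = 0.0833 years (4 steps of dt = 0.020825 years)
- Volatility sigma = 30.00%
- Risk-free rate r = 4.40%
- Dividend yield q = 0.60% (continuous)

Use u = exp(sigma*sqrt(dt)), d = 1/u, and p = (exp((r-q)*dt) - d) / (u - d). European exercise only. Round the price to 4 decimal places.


dt = T/N = 0.020825
u = exp(sigma*sqrt(dt)) = 1.044243; d = 1/u = 0.957631
p = (exp((r-q)*dt) - d) / (u - d) = 0.498319
Discount per step: exp(-r*dt) = 0.999084
Stock lattice S(k, i) with i counting down-moves:
  k=0: S(0,0) = 22.8500
  k=1: S(1,0) = 23.8610; S(1,1) = 21.8819
  k=2: S(2,0) = 24.9167; S(2,1) = 22.8500; S(2,2) = 20.9548
  k=3: S(3,0) = 26.0190; S(3,1) = 23.8610; S(3,2) = 21.8819; S(3,3) = 20.0669
  k=4: S(4,0) = 27.1702; S(4,1) = 24.9167; S(4,2) = 22.8500; S(4,3) = 20.9548; S(4,4) = 19.2167
Terminal payoffs V(N, i) = max(S_T - K, 0):
  V(4,0) = 3.370221; V(4,1) = 1.116652; V(4,2) = 0.000000; V(4,3) = 0.000000; V(4,4) = 0.000000
Backward induction: V(k, i) = exp(-r*dt) * [p * V(k+1, i) + (1-p) * V(k+1, i+1)].
  V(3,0) = exp(-r*dt) * [p*3.370221 + (1-p)*1.116652] = 2.237597
  V(3,1) = exp(-r*dt) * [p*1.116652 + (1-p)*0.000000] = 0.555939
  V(3,2) = exp(-r*dt) * [p*0.000000 + (1-p)*0.000000] = 0.000000
  V(3,3) = exp(-r*dt) * [p*0.000000 + (1-p)*0.000000] = 0.000000
  V(2,0) = exp(-r*dt) * [p*2.237597 + (1-p)*0.555939] = 1.392664
  V(2,1) = exp(-r*dt) * [p*0.555939 + (1-p)*0.000000] = 0.276781
  V(2,2) = exp(-r*dt) * [p*0.000000 + (1-p)*0.000000] = 0.000000
  V(1,0) = exp(-r*dt) * [p*1.392664 + (1-p)*0.276781] = 0.832084
  V(1,1) = exp(-r*dt) * [p*0.276781 + (1-p)*0.000000] = 0.137799
  V(0,0) = exp(-r*dt) * [p*0.832084 + (1-p)*0.137799] = 0.483331

Answer: Price = V(0,0) = 0.4833


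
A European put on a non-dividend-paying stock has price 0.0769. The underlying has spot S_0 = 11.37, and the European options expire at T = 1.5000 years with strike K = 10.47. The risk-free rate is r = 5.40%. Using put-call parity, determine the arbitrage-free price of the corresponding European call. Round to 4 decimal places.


Answer: Call price = 1.7915

Derivation:
Put-call parity: C - P = S_0 * exp(-qT) - K * exp(-rT).
S_0 * exp(-qT) = 11.3700 * 1.00000000 = 11.37000000
K * exp(-rT) = 10.4700 * 0.92219369 = 9.65536795
C = P + S*exp(-qT) - K*exp(-rT)
C = 0.0769 + 11.37000000 - 9.65536795 = 1.7915


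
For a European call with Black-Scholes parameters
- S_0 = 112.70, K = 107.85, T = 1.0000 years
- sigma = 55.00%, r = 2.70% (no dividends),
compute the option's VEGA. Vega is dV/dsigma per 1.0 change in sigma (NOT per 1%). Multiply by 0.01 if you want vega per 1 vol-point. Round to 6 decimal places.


Answer: Vega = 41.436202

Derivation:
d1 = 0.4040691786; d2 = -0.1459308214
phi(d1) = 0.3676681611; exp(-qT) = 1.0000000000; exp(-rT) = 0.9733612415
Vega = S * exp(-qT) * phi(d1) * sqrt(T) = 112.7000 * 1.0000000000 * 0.3676681611 * 1.0000000000 = 41.436202


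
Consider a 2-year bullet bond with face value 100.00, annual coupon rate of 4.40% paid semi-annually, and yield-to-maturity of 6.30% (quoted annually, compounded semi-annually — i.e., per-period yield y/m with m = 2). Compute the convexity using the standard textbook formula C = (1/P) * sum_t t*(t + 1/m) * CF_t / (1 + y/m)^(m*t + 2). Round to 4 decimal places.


Answer: Convexity = 4.4962

Derivation:
Coupon per period c = face * coupon_rate / m = 2.200000
Periods per year m = 2; per-period yield y/m = 0.031500
Number of cashflows N = 4
Cashflows (t years, CF_t, discount factor 1/(1+y/m)^(m*t), PV):
  t = 0.5000: CF_t = 2.200000, DF = 0.969462, PV = 2.132816
  t = 1.0000: CF_t = 2.200000, DF = 0.939856, PV = 2.067684
  t = 1.5000: CF_t = 2.200000, DF = 0.911155, PV = 2.004541
  t = 2.0000: CF_t = 102.200000, DF = 0.883330, PV = 90.276345
Price P = sum_t PV_t = 96.481386
Convexity numerator sum_t t*(t + 1/m) * CF_t / (1+y/m)^(m*t + 2):
  t = 0.5000: term = 1.002271
  t = 1.0000: term = 2.914990
  t = 1.5000: term = 5.651943
  t = 2.0000: term = 424.234034
Convexity = (1/P) * sum = 433.803237 / 96.481386 = 4.496238


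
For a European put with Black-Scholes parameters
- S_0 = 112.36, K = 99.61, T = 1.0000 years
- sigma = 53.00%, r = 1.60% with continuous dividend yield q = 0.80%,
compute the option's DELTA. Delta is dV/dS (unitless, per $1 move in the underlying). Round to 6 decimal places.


d1 = 0.5073498888; d2 = -0.0226501112
phi(d1) = 0.3507644063; exp(-qT) = 0.9920319148; exp(-rT) = 0.9841273201
N(-d1) = 0.3059546698
Delta = -exp(-qT) * N(-d1) = -0.9920319148 * 0.3059546698 = -0.303517

Answer: Delta = -0.303517


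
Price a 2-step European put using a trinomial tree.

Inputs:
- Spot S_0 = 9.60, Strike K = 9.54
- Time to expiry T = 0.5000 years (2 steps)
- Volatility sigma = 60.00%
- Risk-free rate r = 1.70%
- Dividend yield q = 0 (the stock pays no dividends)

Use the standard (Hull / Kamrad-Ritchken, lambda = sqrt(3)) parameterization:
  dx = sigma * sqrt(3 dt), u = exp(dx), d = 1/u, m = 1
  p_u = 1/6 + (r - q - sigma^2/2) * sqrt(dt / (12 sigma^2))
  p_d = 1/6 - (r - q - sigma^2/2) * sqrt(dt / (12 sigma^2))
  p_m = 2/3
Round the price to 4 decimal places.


Answer: Price = V(0,0) = 1.3008

Derivation:
dt = T/N = 0.250000; dx = sigma*sqrt(3*dt) = 0.519615
u = exp(dx) = 1.681381; d = 1/u = 0.594749
p_u = 0.127455, p_m = 0.666667, p_d = 0.205878
Discount per step: exp(-r*dt) = 0.995759
Stock lattice S(k, j) with j the centered position index:
  k=0: S(0,+0) = 9.6000
  k=1: S(1,-1) = 5.7096; S(1,+0) = 9.6000; S(1,+1) = 16.1413
  k=2: S(2,-2) = 3.3958; S(2,-1) = 5.7096; S(2,+0) = 9.6000; S(2,+1) = 16.1413; S(2,+2) = 27.1396
Terminal payoffs V(N, j) = max(K - S_T, 0):
  V(2,-2) = 6.144223; V(2,-1) = 3.830406; V(2,+0) = 0.000000; V(2,+1) = 0.000000; V(2,+2) = 0.000000
Backward induction: V(k, j) = exp(-r*dt) * [p_u * V(k+1, j+1) + p_m * V(k+1, j) + p_d * V(k+1, j-1)]
  V(1,-1) = exp(-r*dt) * [p_u*0.000000 + p_m*3.830406 + p_d*6.144223] = 3.802372
  V(1,+0) = exp(-r*dt) * [p_u*0.000000 + p_m*0.000000 + p_d*3.830406] = 0.785253
  V(1,+1) = exp(-r*dt) * [p_u*0.000000 + p_m*0.000000 + p_d*0.000000] = 0.000000
  V(0,+0) = exp(-r*dt) * [p_u*0.000000 + p_m*0.785253 + p_d*3.802372] = 1.300788


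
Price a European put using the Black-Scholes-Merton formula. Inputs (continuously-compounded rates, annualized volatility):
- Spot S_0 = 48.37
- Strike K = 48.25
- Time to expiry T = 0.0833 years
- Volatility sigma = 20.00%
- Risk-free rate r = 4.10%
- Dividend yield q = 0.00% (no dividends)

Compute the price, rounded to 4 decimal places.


d1 = (ln(S/K) + (r - q + 0.5*sigma^2) * T) / (sigma * sqrt(T)) = 0.13106035
d2 = d1 - sigma * sqrt(T) = 0.07333687
exp(-rT) = 0.99659053; exp(-qT) = 1.00000000
P = K * exp(-rT) * N(-d2) - S_0 * exp(-qT) * N(-d1)
N(-d1) = 0.44786379; N(-d2) = 0.47076903
P = 48.2500 * 0.99659053 * 0.47076903 - 48.3700 * 1.00000000 * 0.44786379 = 0.9740

Answer: Price = 0.9740


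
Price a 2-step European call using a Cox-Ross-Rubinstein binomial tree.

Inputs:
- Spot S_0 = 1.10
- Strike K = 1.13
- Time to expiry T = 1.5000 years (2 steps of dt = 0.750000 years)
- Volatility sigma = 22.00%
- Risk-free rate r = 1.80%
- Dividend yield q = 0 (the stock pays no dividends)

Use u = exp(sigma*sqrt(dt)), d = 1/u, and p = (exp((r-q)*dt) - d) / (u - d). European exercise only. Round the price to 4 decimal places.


dt = T/N = 0.750000
u = exp(sigma*sqrt(dt)) = 1.209885; d = 1/u = 0.826525
p = (exp((r-q)*dt) - d) / (u - d) = 0.487966
Discount per step: exp(-r*dt) = 0.986591
Stock lattice S(k, i) with i counting down-moves:
  k=0: S(0,0) = 1.1000
  k=1: S(1,0) = 1.3309; S(1,1) = 0.9092
  k=2: S(2,0) = 1.6102; S(2,1) = 1.1000; S(2,2) = 0.7515
Terminal payoffs V(N, i) = max(S_T - K, 0):
  V(2,0) = 0.480205; V(2,1) = 0.000000; V(2,2) = 0.000000
Backward induction: V(k, i) = exp(-r*dt) * [p * V(k+1, i) + (1-p) * V(k+1, i+1)].
  V(1,0) = exp(-r*dt) * [p*0.480205 + (1-p)*0.000000] = 0.231181
  V(1,1) = exp(-r*dt) * [p*0.000000 + (1-p)*0.000000] = 0.000000
  V(0,0) = exp(-r*dt) * [p*0.231181 + (1-p)*0.000000] = 0.111296

Answer: Price = V(0,0) = 0.1113


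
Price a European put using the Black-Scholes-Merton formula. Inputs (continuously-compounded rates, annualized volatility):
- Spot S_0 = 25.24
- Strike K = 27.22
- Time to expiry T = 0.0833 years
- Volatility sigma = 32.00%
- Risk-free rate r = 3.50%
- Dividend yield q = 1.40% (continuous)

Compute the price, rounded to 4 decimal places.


d1 = (ln(S/K) + (r - q + 0.5*sigma^2) * T) / (sigma * sqrt(T)) = -0.75259345
d2 = d1 - sigma * sqrt(T) = -0.84495102
exp(-rT) = 0.99708875; exp(-qT) = 0.99883448
P = K * exp(-rT) * N(-d2) - S_0 * exp(-qT) * N(-d1)
N(-d1) = 0.77415287; N(-d2) = 0.80093091
P = 27.2200 * 0.99708875 * 0.80093091 - 25.2400 * 0.99883448 * 0.77415287 = 2.2210

Answer: Price = 2.2210


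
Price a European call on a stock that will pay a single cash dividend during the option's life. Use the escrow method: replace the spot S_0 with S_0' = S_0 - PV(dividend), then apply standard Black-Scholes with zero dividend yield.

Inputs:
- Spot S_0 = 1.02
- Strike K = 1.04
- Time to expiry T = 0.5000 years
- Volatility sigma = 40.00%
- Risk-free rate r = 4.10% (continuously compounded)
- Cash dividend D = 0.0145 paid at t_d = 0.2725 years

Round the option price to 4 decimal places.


PV(D) = D * exp(-r * t_d) = 0.0145 * 0.98888968 = 0.01433890
S_0' = S_0 - PV(D) = 1.0200 - 0.01433890 = 1.00566110
d1 = (ln(S_0'/K) + (r + sigma^2/2)*T) / (sigma*sqrt(T)) = 0.09519221
d2 = d1 - sigma*sqrt(T) = -0.18765050
exp(-rT) = 0.97970870
N(d1) = 0.53791892; N(d2) = 0.42557532
C = S_0' * N(d1) - K * exp(-rT) * N(d2) = 1.00566110 * 0.53791892 - 1.0400 * 0.97970870 * 0.42557532 = 0.1073

Answer: Price = 0.1073


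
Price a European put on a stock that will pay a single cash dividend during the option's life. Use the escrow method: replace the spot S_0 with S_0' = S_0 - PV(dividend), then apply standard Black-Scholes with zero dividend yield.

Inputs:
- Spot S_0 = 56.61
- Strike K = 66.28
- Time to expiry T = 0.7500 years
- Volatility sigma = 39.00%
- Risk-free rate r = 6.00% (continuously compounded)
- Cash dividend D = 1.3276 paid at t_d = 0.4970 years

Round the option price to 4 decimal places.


PV(D) = D * exp(-r * t_d) = 1.3276 * 0.97062023 = 1.28859542
S_0' = S_0 - PV(D) = 56.6100 - 1.28859542 = 55.32140458
d1 = (ln(S_0'/K) + (r + sigma^2/2)*T) / (sigma*sqrt(T)) = -0.23298540
d2 = d1 - sigma*sqrt(T) = -0.57073530
exp(-rT) = 0.95599748
N(-d1) = 0.59211363; N(-d2) = 0.71591046
P = K * exp(-rT) * N(-d2) - S_0' * N(-d1) = 66.2800 * 0.95599748 * 0.71591046 - 55.32140458 * 0.59211363 = 12.6060

Answer: Price = 12.6060


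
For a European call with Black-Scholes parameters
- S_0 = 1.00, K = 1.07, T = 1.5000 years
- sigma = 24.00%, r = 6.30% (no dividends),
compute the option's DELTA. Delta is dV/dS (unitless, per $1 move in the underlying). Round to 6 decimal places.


Answer: Delta = 0.594170

Derivation:
d1 = 0.2382855169; d2 = -0.0556532523
phi(d1) = 0.3877755729; exp(-qT) = 1.0000000000; exp(-rT) = 0.9098277346
N(d1) = 0.5941701731
Delta = exp(-qT) * N(d1) = 1.0000000000 * 0.5941701731 = 0.594170


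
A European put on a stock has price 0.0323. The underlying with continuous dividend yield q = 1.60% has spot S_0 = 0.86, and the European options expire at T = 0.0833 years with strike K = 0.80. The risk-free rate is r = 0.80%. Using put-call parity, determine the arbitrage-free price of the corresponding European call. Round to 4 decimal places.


Answer: Call price = 0.0917

Derivation:
Put-call parity: C - P = S_0 * exp(-qT) - K * exp(-rT).
S_0 * exp(-qT) = 0.8600 * 0.99866809 = 0.85885456
K * exp(-rT) = 0.8000 * 0.99933382 = 0.79946706
C = P + S*exp(-qT) - K*exp(-rT)
C = 0.0323 + 0.85885456 - 0.79946706 = 0.0917


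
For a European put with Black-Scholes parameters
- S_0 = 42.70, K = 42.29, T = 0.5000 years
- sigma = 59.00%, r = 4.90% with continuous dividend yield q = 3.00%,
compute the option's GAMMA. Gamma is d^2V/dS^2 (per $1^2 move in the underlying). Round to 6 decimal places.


Answer: Gamma = 0.021358

Derivation:
d1 = 0.2544943672; d2 = -0.1626986337
phi(d1) = 0.3862300029; exp(-qT) = 0.9851119396; exp(-rT) = 0.9757976889
Gamma = exp(-qT) * phi(d1) / (S * sigma * sqrt(T)) = 0.9851119396 * 0.3862300029 / (42.7000 * 0.5900 * 0.7071067812) = 0.021358


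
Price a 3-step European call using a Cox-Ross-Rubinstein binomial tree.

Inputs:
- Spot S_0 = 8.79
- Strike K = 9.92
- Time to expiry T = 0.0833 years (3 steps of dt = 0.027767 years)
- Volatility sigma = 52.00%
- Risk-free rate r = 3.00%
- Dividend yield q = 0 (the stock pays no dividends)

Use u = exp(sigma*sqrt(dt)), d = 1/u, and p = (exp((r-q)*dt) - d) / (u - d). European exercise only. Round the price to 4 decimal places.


Answer: Price = V(0,0) = 0.1664

Derivation:
dt = T/N = 0.027767
u = exp(sigma*sqrt(dt)) = 1.090514; d = 1/u = 0.916999
p = (exp((r-q)*dt) - d) / (u - d) = 0.483154
Discount per step: exp(-r*dt) = 0.999167
Stock lattice S(k, i) with i counting down-moves:
  k=0: S(0,0) = 8.7900
  k=1: S(1,0) = 9.5856; S(1,1) = 8.0604
  k=2: S(2,0) = 10.4533; S(2,1) = 8.7900; S(2,2) = 7.3914
  k=3: S(3,0) = 11.3994; S(3,1) = 9.5856; S(3,2) = 8.0604; S(3,3) = 6.7779
Terminal payoffs V(N, i) = max(S_T - K, 0):
  V(3,0) = 1.479423; V(3,1) = 0.000000; V(3,2) = 0.000000; V(3,3) = 0.000000
Backward induction: V(k, i) = exp(-r*dt) * [p * V(k+1, i) + (1-p) * V(k+1, i+1)].
  V(2,0) = exp(-r*dt) * [p*1.479423 + (1-p)*0.000000] = 0.714194
  V(2,1) = exp(-r*dt) * [p*0.000000 + (1-p)*0.000000] = 0.000000
  V(2,2) = exp(-r*dt) * [p*0.000000 + (1-p)*0.000000] = 0.000000
  V(1,0) = exp(-r*dt) * [p*0.714194 + (1-p)*0.000000] = 0.344778
  V(1,1) = exp(-r*dt) * [p*0.000000 + (1-p)*0.000000] = 0.000000
  V(0,0) = exp(-r*dt) * [p*0.344778 + (1-p)*0.000000] = 0.166442


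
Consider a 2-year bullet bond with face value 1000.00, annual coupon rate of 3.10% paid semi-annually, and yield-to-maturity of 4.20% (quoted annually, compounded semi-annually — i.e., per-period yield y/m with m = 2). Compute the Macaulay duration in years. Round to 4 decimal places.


Coupon per period c = face * coupon_rate / m = 15.500000
Periods per year m = 2; per-period yield y/m = 0.021000
Number of cashflows N = 4
Cashflows (t years, CF_t, discount factor 1/(1+y/m)^(m*t), PV):
  t = 0.5000: CF_t = 15.500000, DF = 0.979432, PV = 15.181195
  t = 1.0000: CF_t = 15.500000, DF = 0.959287, PV = 14.868947
  t = 1.5000: CF_t = 15.500000, DF = 0.939556, PV = 14.563121
  t = 2.0000: CF_t = 1015.500000, DF = 0.920231, PV = 934.494951
Price P = sum_t PV_t = 979.108215
Macaulay numerator sum_t t * PV_t:
  t * PV_t at t = 0.5000: 7.590597
  t * PV_t at t = 1.0000: 14.868947
  t * PV_t at t = 1.5000: 21.844682
  t * PV_t at t = 2.0000: 1868.989903
Macaulay duration D = (sum_t t * PV_t) / P = 1913.294129 / 979.108215 = 1.954119

Answer: Macaulay duration = 1.9541 years


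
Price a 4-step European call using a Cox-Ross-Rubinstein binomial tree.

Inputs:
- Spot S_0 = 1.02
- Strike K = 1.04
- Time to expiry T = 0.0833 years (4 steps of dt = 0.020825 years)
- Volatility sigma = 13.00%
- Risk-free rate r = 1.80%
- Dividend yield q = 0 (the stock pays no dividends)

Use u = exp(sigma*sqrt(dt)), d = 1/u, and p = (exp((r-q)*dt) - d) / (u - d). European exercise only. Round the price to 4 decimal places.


Answer: Price = V(0,0) = 0.0087

Derivation:
dt = T/N = 0.020825
u = exp(sigma*sqrt(dt)) = 1.018937; d = 1/u = 0.981415
p = (exp((r-q)*dt) - d) / (u - d) = 0.505302
Discount per step: exp(-r*dt) = 0.999625
Stock lattice S(k, i) with i counting down-moves:
  k=0: S(0,0) = 1.0200
  k=1: S(1,0) = 1.0393; S(1,1) = 1.0010
  k=2: S(2,0) = 1.0590; S(2,1) = 1.0200; S(2,2) = 0.9824
  k=3: S(3,0) = 1.0791; S(3,1) = 1.0393; S(3,2) = 1.0010; S(3,3) = 0.9642
  k=4: S(4,0) = 1.0995; S(4,1) = 1.0590; S(4,2) = 1.0200; S(4,3) = 0.9824; S(4,4) = 0.9463
Terminal payoffs V(N, i) = max(S_T - K, 0):
  V(4,0) = 0.059486; V(4,1) = 0.018998; V(4,2) = 0.000000; V(4,3) = 0.000000; V(4,4) = 0.000000
Backward induction: V(k, i) = exp(-r*dt) * [p * V(k+1, i) + (1-p) * V(k+1, i+1)].
  V(3,0) = exp(-r*dt) * [p*0.059486 + (1-p)*0.018998] = 0.039442
  V(3,1) = exp(-r*dt) * [p*0.018998 + (1-p)*0.000000] = 0.009596
  V(3,2) = exp(-r*dt) * [p*0.000000 + (1-p)*0.000000] = 0.000000
  V(3,3) = exp(-r*dt) * [p*0.000000 + (1-p)*0.000000] = 0.000000
  V(2,0) = exp(-r*dt) * [p*0.039442 + (1-p)*0.009596] = 0.024668
  V(2,1) = exp(-r*dt) * [p*0.009596 + (1-p)*0.000000] = 0.004847
  V(2,2) = exp(-r*dt) * [p*0.000000 + (1-p)*0.000000] = 0.000000
  V(1,0) = exp(-r*dt) * [p*0.024668 + (1-p)*0.004847] = 0.014857
  V(1,1) = exp(-r*dt) * [p*0.004847 + (1-p)*0.000000] = 0.002448
  V(0,0) = exp(-r*dt) * [p*0.014857 + (1-p)*0.002448] = 0.008715


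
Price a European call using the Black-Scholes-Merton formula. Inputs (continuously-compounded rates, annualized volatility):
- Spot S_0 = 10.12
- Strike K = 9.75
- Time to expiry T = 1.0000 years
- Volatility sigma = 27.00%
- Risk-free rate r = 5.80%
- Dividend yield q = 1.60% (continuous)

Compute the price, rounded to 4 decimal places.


Answer: Price = 1.4519

Derivation:
d1 = (ln(S/K) + (r - q + 0.5*sigma^2) * T) / (sigma * sqrt(T)) = 0.42850511
d2 = d1 - sigma * sqrt(T) = 0.15850511
exp(-rT) = 0.94364995; exp(-qT) = 0.98412732
C = S_0 * exp(-qT) * N(d1) - K * exp(-rT) * N(d2)
N(d1) = 0.66585829; N(d2) = 0.56297060
C = 10.1200 * 0.98412732 * 0.66585829 - 9.7500 * 0.94364995 * 0.56297060 = 1.4519


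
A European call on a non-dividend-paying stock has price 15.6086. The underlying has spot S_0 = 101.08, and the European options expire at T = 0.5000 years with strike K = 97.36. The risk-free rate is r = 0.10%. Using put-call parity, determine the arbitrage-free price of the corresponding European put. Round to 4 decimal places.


Answer: Put price = 11.8399

Derivation:
Put-call parity: C - P = S_0 * exp(-qT) - K * exp(-rT).
S_0 * exp(-qT) = 101.0800 * 1.00000000 = 101.08000000
K * exp(-rT) = 97.3600 * 0.99950012 = 97.31133217
P = C - S*exp(-qT) + K*exp(-rT)
P = 15.6086 - 101.08000000 + 97.31133217 = 11.8399


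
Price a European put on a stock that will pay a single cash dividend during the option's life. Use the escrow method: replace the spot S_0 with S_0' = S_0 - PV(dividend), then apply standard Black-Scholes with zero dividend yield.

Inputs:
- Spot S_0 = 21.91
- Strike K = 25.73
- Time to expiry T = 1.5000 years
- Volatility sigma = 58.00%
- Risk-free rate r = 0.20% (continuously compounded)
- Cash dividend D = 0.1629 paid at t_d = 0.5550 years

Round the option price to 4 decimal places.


Answer: Price = 8.6998

Derivation:
PV(D) = D * exp(-r * t_d) = 0.1629 * 0.99889062 = 0.16271928
S_0' = S_0 - PV(D) = 21.9100 - 0.16271928 = 21.74728072
d1 = (ln(S_0'/K) + (r + sigma^2/2)*T) / (sigma*sqrt(T)) = 0.12265904
d2 = d1 - sigma*sqrt(T) = -0.58769298
exp(-rT) = 0.99700450
N(-d1) = 0.45118855; N(-d2) = 0.72163081
P = K * exp(-rT) * N(-d2) - S_0' * N(-d1) = 25.7300 * 0.99700450 * 0.72163081 - 21.74728072 * 0.45118855 = 8.6998


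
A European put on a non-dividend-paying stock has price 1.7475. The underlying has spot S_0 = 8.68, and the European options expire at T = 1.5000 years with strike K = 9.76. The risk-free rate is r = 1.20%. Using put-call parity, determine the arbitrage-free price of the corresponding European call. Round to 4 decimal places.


Put-call parity: C - P = S_0 * exp(-qT) - K * exp(-rT).
S_0 * exp(-qT) = 8.6800 * 1.00000000 = 8.68000000
K * exp(-rT) = 9.7600 * 0.98216103 = 9.58589168
C = P + S*exp(-qT) - K*exp(-rT)
C = 1.7475 + 8.68000000 - 9.58589168 = 0.8416

Answer: Call price = 0.8416


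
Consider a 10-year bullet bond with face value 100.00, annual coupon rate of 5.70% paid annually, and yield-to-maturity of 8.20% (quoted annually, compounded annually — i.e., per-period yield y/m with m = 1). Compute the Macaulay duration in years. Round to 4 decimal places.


Answer: Macaulay duration = 7.6616 years

Derivation:
Coupon per period c = face * coupon_rate / m = 5.700000
Periods per year m = 1; per-period yield y/m = 0.082000
Number of cashflows N = 10
Cashflows (t years, CF_t, discount factor 1/(1+y/m)^(m*t), PV):
  t = 1.0000: CF_t = 5.700000, DF = 0.924214, PV = 5.268022
  t = 2.0000: CF_t = 5.700000, DF = 0.854172, PV = 4.868782
  t = 3.0000: CF_t = 5.700000, DF = 0.789438, PV = 4.499799
  t = 4.0000: CF_t = 5.700000, DF = 0.729610, PV = 4.158779
  t = 5.0000: CF_t = 5.700000, DF = 0.674316, PV = 3.843603
  t = 6.0000: CF_t = 5.700000, DF = 0.623213, PV = 3.552314
  t = 7.0000: CF_t = 5.700000, DF = 0.575982, PV = 3.283099
  t = 8.0000: CF_t = 5.700000, DF = 0.532331, PV = 3.034288
  t = 9.0000: CF_t = 5.700000, DF = 0.491988, PV = 2.804333
  t = 10.0000: CF_t = 105.700000, DF = 0.454703, PV = 48.062060
Price P = sum_t PV_t = 83.375078
Macaulay numerator sum_t t * PV_t:
  t * PV_t at t = 1.0000: 5.268022
  t * PV_t at t = 2.0000: 9.737564
  t * PV_t at t = 3.0000: 13.499396
  t * PV_t at t = 4.0000: 16.635115
  t * PV_t at t = 5.0000: 19.218016
  t * PV_t at t = 6.0000: 21.313881
  t * PV_t at t = 7.0000: 22.981696
  t * PV_t at t = 8.0000: 24.274302
  t * PV_t at t = 9.0000: 25.238993
  t * PV_t at t = 10.0000: 480.620598
Macaulay duration D = (sum_t t * PV_t) / P = 638.787583 / 83.375078 = 7.661613


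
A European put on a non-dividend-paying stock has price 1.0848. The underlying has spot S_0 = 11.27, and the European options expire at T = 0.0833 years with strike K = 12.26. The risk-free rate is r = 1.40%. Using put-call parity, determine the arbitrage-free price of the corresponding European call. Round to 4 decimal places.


Answer: Call price = 0.1091

Derivation:
Put-call parity: C - P = S_0 * exp(-qT) - K * exp(-rT).
S_0 * exp(-qT) = 11.2700 * 1.00000000 = 11.27000000
K * exp(-rT) = 12.2600 * 0.99883448 = 12.24571072
C = P + S*exp(-qT) - K*exp(-rT)
C = 1.0848 + 11.27000000 - 12.24571072 = 0.1091


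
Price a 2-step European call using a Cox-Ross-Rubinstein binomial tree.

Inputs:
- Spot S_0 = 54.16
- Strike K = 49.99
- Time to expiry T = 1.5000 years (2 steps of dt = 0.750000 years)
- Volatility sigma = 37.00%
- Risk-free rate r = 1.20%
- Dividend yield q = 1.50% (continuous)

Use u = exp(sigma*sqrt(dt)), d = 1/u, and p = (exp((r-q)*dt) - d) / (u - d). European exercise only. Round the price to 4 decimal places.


dt = T/N = 0.750000
u = exp(sigma*sqrt(dt)) = 1.377719; d = 1/u = 0.725837
p = (exp((r-q)*dt) - d) / (u - d) = 0.417123
Discount per step: exp(-r*dt) = 0.991040
Stock lattice S(k, i) with i counting down-moves:
  k=0: S(0,0) = 54.1600
  k=1: S(1,0) = 74.6173; S(1,1) = 39.3113
  k=2: S(2,0) = 102.8017; S(2,1) = 54.1600; S(2,2) = 28.5336
Terminal payoffs V(N, i) = max(S_T - K, 0):
  V(2,0) = 52.811652; V(2,1) = 4.170000; V(2,2) = 0.000000
Backward induction: V(k, i) = exp(-r*dt) * [p * V(k+1, i) + (1-p) * V(k+1, i+1)].
  V(1,0) = exp(-r*dt) * [p*52.811652 + (1-p)*4.170000] = 24.240425
  V(1,1) = exp(-r*dt) * [p*4.170000 + (1-p)*0.000000] = 1.723820
  V(0,0) = exp(-r*dt) * [p*24.240425 + (1-p)*1.723820] = 11.016428

Answer: Price = V(0,0) = 11.0164


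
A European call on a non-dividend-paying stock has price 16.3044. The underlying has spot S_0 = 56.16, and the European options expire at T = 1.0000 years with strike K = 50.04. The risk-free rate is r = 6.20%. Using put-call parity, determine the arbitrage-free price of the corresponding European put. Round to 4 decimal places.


Put-call parity: C - P = S_0 * exp(-qT) - K * exp(-rT).
S_0 * exp(-qT) = 56.1600 * 1.00000000 = 56.16000000
K * exp(-rT) = 50.0400 * 0.93988289 = 47.03173966
P = C - S*exp(-qT) + K*exp(-rT)
P = 16.3044 - 56.16000000 + 47.03173966 = 7.1761

Answer: Put price = 7.1761


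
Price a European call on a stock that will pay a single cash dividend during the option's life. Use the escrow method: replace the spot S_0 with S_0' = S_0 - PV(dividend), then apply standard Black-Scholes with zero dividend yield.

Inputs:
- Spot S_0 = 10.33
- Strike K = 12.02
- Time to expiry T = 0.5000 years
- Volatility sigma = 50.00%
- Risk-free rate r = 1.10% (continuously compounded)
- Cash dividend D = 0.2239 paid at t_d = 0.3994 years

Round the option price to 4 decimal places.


Answer: Price = 0.7932

Derivation:
PV(D) = D * exp(-r * t_d) = 0.2239 * 0.99561624 = 0.22291848
S_0' = S_0 - PV(D) = 10.3300 - 0.22291848 = 10.10708152
d1 = (ln(S_0'/K) + (r + sigma^2/2)*T) / (sigma*sqrt(T)) = -0.29793410
d2 = d1 - sigma*sqrt(T) = -0.65148749
exp(-rT) = 0.99451510
N(d1) = 0.38287673; N(d2) = 0.25736593
C = S_0' * N(d1) - K * exp(-rT) * N(d2) = 10.10708152 * 0.38287673 - 12.0200 * 0.99451510 * 0.25736593 = 0.7932


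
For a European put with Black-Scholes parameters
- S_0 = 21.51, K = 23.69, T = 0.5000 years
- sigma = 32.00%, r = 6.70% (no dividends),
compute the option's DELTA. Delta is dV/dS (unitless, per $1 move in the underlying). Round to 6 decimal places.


Answer: Delta = -0.565702

Derivation:
d1 = -0.1654412207; d2 = -0.3917153907
phi(d1) = 0.3935197854; exp(-qT) = 1.0000000000; exp(-rT) = 0.9670549112
N(-d1) = 0.5657016444
Delta = -exp(-qT) * N(-d1) = -1.0000000000 * 0.5657016444 = -0.565702


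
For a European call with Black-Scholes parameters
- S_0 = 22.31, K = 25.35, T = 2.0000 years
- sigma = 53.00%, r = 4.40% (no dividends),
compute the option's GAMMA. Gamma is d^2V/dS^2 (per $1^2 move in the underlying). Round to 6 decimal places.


d1 = 0.3217419619; d2 = -0.4277912262
phi(d1) = 0.3788187281; exp(-qT) = 1.0000000000; exp(-rT) = 0.9157608767
Gamma = exp(-qT) * phi(d1) / (S * sigma * sqrt(T)) = 1.0000000000 * 0.3788187281 / (22.3100 * 0.5300 * 1.4142135624) = 0.022654

Answer: Gamma = 0.022654


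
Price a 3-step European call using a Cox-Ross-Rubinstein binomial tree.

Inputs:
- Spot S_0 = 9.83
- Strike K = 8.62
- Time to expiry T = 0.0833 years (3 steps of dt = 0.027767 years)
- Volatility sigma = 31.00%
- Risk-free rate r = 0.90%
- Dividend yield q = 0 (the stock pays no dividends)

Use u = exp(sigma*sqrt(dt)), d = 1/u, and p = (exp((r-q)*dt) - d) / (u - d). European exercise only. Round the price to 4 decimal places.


Answer: Price = V(0,0) = 1.2432

Derivation:
dt = T/N = 0.027767
u = exp(sigma*sqrt(dt)) = 1.053014; d = 1/u = 0.949655
p = (exp((r-q)*dt) - d) / (u - d) = 0.489507
Discount per step: exp(-r*dt) = 0.999750
Stock lattice S(k, i) with i counting down-moves:
  k=0: S(0,0) = 9.8300
  k=1: S(1,0) = 10.3511; S(1,1) = 9.3351
  k=2: S(2,0) = 10.8999; S(2,1) = 9.8300; S(2,2) = 8.8651
  k=3: S(3,0) = 11.4777; S(3,1) = 10.3511; S(3,2) = 9.3351; S(3,3) = 8.4188
Terminal payoffs V(N, i) = max(S_T - K, 0):
  V(3,0) = 2.857722; V(3,1) = 1.731126; V(3,2) = 0.715110; V(3,3) = 0.000000
Backward induction: V(k, i) = exp(-r*dt) * [p * V(k+1, i) + (1-p) * V(k+1, i+1)].
  V(2,0) = exp(-r*dt) * [p*2.857722 + (1-p)*1.731126] = 2.282032
  V(2,1) = exp(-r*dt) * [p*1.731126 + (1-p)*0.715110] = 1.212154
  V(2,2) = exp(-r*dt) * [p*0.715110 + (1-p)*0.000000] = 0.349964
  V(1,0) = exp(-r*dt) * [p*2.282032 + (1-p)*1.212154] = 1.735433
  V(1,1) = exp(-r*dt) * [p*1.212154 + (1-p)*0.349964] = 0.771819
  V(0,0) = exp(-r*dt) * [p*1.735433 + (1-p)*0.771819] = 1.243204


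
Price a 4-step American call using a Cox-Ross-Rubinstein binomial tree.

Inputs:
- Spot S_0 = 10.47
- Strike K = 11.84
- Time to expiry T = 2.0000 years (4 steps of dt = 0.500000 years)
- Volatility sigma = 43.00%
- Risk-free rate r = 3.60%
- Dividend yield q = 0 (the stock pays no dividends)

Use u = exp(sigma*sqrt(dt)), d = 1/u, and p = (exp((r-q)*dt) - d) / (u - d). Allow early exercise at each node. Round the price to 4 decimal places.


dt = T/N = 0.500000
u = exp(sigma*sqrt(dt)) = 1.355345; d = 1/u = 0.737820
p = (exp((r-q)*dt) - d) / (u - d) = 0.453979
Discount per step: exp(-r*dt) = 0.982161
Stock lattice S(k, i) with i counting down-moves:
  k=0: S(0,0) = 10.4700
  k=1: S(1,0) = 14.1905; S(1,1) = 7.7250
  k=2: S(2,0) = 19.2330; S(2,1) = 10.4700; S(2,2) = 5.6996
  k=3: S(3,0) = 26.0673; S(3,1) = 14.1905; S(3,2) = 7.7250; S(3,3) = 4.2053
  k=4: S(4,0) = 35.3302; S(4,1) = 19.2330; S(4,2) = 10.4700; S(4,3) = 5.6996; S(4,4) = 3.1028
Terminal payoffs V(N, i) = max(S_T - K, 0):
  V(4,0) = 23.490185; V(4,1) = 7.392967; V(4,2) = 0.000000; V(4,3) = 0.000000; V(4,4) = 0.000000
Backward induction: V(k, i) = exp(-r*dt) * [p * V(k+1, i) + (1-p) * V(k+1, i+1)]; then take max(V_cont, immediate exercise) for American.
  V(3,0) = exp(-r*dt) * [p*23.490185 + (1-p)*7.392967] = 14.438516; exercise = 14.227303; V(3,0) = max -> 14.438516
  V(3,1) = exp(-r*dt) * [p*7.392967 + (1-p)*0.000000] = 3.296378; exercise = 2.350460; V(3,1) = max -> 3.296378
  V(3,2) = exp(-r*dt) * [p*0.000000 + (1-p)*0.000000] = 0.000000; exercise = 0.000000; V(3,2) = max -> 0.000000
  V(3,3) = exp(-r*dt) * [p*0.000000 + (1-p)*0.000000] = 0.000000; exercise = 0.000000; V(3,3) = max -> 0.000000
  V(2,0) = exp(-r*dt) * [p*14.438516 + (1-p)*3.296378] = 8.205634; exercise = 7.392967; V(2,0) = max -> 8.205634
  V(2,1) = exp(-r*dt) * [p*3.296378 + (1-p)*0.000000] = 1.469790; exercise = 0.000000; V(2,1) = max -> 1.469790
  V(2,2) = exp(-r*dt) * [p*0.000000 + (1-p)*0.000000] = 0.000000; exercise = 0.000000; V(2,2) = max -> 0.000000
  V(1,0) = exp(-r*dt) * [p*8.205634 + (1-p)*1.469790] = 4.446951; exercise = 2.350460; V(1,0) = max -> 4.446951
  V(1,1) = exp(-r*dt) * [p*1.469790 + (1-p)*0.000000] = 0.655350; exercise = 0.000000; V(1,1) = max -> 0.655350
  V(0,0) = exp(-r*dt) * [p*4.446951 + (1-p)*0.655350] = 2.334260; exercise = 0.000000; V(0,0) = max -> 2.334260

Answer: Price = V(0,0) = 2.3343


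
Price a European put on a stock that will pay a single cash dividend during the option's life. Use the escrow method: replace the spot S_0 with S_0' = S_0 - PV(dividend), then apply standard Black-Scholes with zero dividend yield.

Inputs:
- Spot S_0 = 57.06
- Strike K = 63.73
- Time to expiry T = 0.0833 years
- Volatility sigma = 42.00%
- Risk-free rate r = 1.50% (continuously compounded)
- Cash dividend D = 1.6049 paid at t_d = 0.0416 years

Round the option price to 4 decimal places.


Answer: Price = 8.6530

Derivation:
PV(D) = D * exp(-r * t_d) = 1.6049 * 0.99937619 = 1.60389885
S_0' = S_0 - PV(D) = 57.0600 - 1.60389885 = 55.45610115
d1 = (ln(S_0'/K) + (r + sigma^2/2)*T) / (sigma*sqrt(T)) = -1.07628988
d2 = d1 - sigma*sqrt(T) = -1.19750919
exp(-rT) = 0.99875128
N(-d1) = 0.85910118; N(-d2) = 0.88444593
P = K * exp(-rT) * N(-d2) - S_0' * N(-d1) = 63.7300 * 0.99875128 * 0.88444593 - 55.45610115 * 0.85910118 = 8.6530


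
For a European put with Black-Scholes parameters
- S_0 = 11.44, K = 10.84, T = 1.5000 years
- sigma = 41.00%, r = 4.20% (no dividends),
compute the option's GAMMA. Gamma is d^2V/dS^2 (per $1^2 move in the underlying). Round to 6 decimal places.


d1 = 0.4838200076; d2 = -0.0183253896
phi(d1) = 0.3548786308; exp(-qT) = 1.0000000000; exp(-rT) = 0.9389434737
Gamma = exp(-qT) * phi(d1) / (S * sigma * sqrt(T)) = 1.0000000000 * 0.3548786308 / (11.4400 * 0.4100 * 1.2247448714) = 0.061777

Answer: Gamma = 0.061777


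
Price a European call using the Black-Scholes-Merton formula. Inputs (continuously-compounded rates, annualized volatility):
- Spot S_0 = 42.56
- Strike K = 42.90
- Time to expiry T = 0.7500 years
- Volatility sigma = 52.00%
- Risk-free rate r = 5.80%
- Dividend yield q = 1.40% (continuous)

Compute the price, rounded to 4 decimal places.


Answer: Price = 7.9422

Derivation:
d1 = (ln(S/K) + (r - q + 0.5*sigma^2) * T) / (sigma * sqrt(T)) = 0.28077658
d2 = d1 - sigma * sqrt(T) = -0.16955663
exp(-rT) = 0.95743255; exp(-qT) = 0.98955493
C = S_0 * exp(-qT) * N(d1) - K * exp(-rT) * N(d2)
N(d1) = 0.61055912; N(d2) = 0.43267942
C = 42.5600 * 0.98955493 * 0.61055912 - 42.9000 * 0.95743255 * 0.43267942 = 7.9422


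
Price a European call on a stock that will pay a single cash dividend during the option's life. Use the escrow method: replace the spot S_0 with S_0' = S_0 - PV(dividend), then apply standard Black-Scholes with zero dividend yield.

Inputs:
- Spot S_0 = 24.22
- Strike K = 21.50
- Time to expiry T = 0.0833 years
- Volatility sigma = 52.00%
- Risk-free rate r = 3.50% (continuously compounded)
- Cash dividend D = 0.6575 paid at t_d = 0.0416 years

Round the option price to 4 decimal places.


PV(D) = D * exp(-r * t_d) = 0.6575 * 0.99854506 = 0.65654338
S_0' = S_0 - PV(D) = 24.2200 - 0.65654338 = 23.56345662
d1 = (ln(S_0'/K) + (r + sigma^2/2)*T) / (sigma*sqrt(T)) = 0.70509763
d2 = d1 - sigma*sqrt(T) = 0.55501658
exp(-rT) = 0.99708875
N(d1) = 0.75962526; N(d2) = 0.71055834
C = S_0' * N(d1) - K * exp(-rT) * N(d2) = 23.56345662 * 0.75962526 - 21.5000 * 0.99708875 * 0.71055834 = 2.6669

Answer: Price = 2.6669


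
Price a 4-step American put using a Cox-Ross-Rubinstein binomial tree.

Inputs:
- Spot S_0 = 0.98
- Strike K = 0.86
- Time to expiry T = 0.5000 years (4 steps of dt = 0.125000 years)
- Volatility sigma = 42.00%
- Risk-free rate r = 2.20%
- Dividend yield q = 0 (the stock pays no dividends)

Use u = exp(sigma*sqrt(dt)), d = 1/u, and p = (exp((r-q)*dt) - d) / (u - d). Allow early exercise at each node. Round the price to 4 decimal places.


dt = T/N = 0.125000
u = exp(sigma*sqrt(dt)) = 1.160084; d = 1/u = 0.862007
p = (exp((r-q)*dt) - d) / (u - d) = 0.472183
Discount per step: exp(-r*dt) = 0.997254
Stock lattice S(k, i) with i counting down-moves:
  k=0: S(0,0) = 0.9800
  k=1: S(1,0) = 1.1369; S(1,1) = 0.8448
  k=2: S(2,0) = 1.3189; S(2,1) = 0.9800; S(2,2) = 0.7282
  k=3: S(3,0) = 1.5300; S(3,1) = 1.1369; S(3,2) = 0.8448; S(3,3) = 0.6277
  k=4: S(4,0) = 1.7749; S(4,1) = 1.3189; S(4,2) = 0.9800; S(4,3) = 0.7282; S(4,4) = 0.5411
Terminal payoffs V(N, i) = max(K - S_T, 0):
  V(4,0) = 0.000000; V(4,1) = 0.000000; V(4,2) = 0.000000; V(4,3) = 0.131806; V(4,4) = 0.318911
Backward induction: V(k, i) = exp(-r*dt) * [p * V(k+1, i) + (1-p) * V(k+1, i+1)]; then take max(V_cont, immediate exercise) for American.
  V(3,0) = exp(-r*dt) * [p*0.000000 + (1-p)*0.000000] = 0.000000; exercise = 0.000000; V(3,0) = max -> 0.000000
  V(3,1) = exp(-r*dt) * [p*0.000000 + (1-p)*0.000000] = 0.000000; exercise = 0.000000; V(3,1) = max -> 0.000000
  V(3,2) = exp(-r*dt) * [p*0.000000 + (1-p)*0.131806] = 0.069378; exercise = 0.015234; V(3,2) = max -> 0.069378
  V(3,3) = exp(-r*dt) * [p*0.131806 + (1-p)*0.318911] = 0.229930; exercise = 0.232292; V(3,3) = max -> 0.232292
  V(2,0) = exp(-r*dt) * [p*0.000000 + (1-p)*0.000000] = 0.000000; exercise = 0.000000; V(2,0) = max -> 0.000000
  V(2,1) = exp(-r*dt) * [p*0.000000 + (1-p)*0.069378] = 0.036518; exercise = 0.000000; V(2,1) = max -> 0.036518
  V(2,2) = exp(-r*dt) * [p*0.069378 + (1-p)*0.232292] = 0.154940; exercise = 0.131806; V(2,2) = max -> 0.154940
  V(1,0) = exp(-r*dt) * [p*0.000000 + (1-p)*0.036518] = 0.019222; exercise = 0.000000; V(1,0) = max -> 0.019222
  V(1,1) = exp(-r*dt) * [p*0.036518 + (1-p)*0.154940] = 0.098751; exercise = 0.015234; V(1,1) = max -> 0.098751
  V(0,0) = exp(-r*dt) * [p*0.019222 + (1-p)*0.098751] = 0.061031; exercise = 0.000000; V(0,0) = max -> 0.061031

Answer: Price = V(0,0) = 0.0610


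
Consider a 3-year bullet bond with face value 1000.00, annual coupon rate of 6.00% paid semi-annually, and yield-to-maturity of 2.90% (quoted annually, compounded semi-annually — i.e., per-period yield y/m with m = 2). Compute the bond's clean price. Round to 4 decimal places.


Coupon per period c = face * coupon_rate / m = 30.000000
Periods per year m = 2; per-period yield y/m = 0.014500
Number of cashflows N = 6
Cashflows (t years, CF_t, discount factor 1/(1+y/m)^(m*t), PV):
  t = 0.5000: CF_t = 30.000000, DF = 0.985707, PV = 29.571217
  t = 1.0000: CF_t = 30.000000, DF = 0.971619, PV = 29.148563
  t = 1.5000: CF_t = 30.000000, DF = 0.957732, PV = 28.731950
  t = 2.0000: CF_t = 30.000000, DF = 0.944043, PV = 28.321291
  t = 2.5000: CF_t = 30.000000, DF = 0.930550, PV = 27.916502
  t = 3.0000: CF_t = 1030.000000, DF = 0.917250, PV = 944.767438
Price P = sum_t PV_t = 1088.456961

Answer: Price = 1088.4570


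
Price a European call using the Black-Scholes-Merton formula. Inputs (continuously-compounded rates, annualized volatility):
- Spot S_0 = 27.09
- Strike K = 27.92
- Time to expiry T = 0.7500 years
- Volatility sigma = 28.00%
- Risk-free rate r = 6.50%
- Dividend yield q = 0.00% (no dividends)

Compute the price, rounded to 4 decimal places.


d1 = (ln(S/K) + (r - q + 0.5*sigma^2) * T) / (sigma * sqrt(T)) = 0.19783063
d2 = d1 - sigma * sqrt(T) = -0.04465648
exp(-rT) = 0.95241920; exp(-qT) = 1.00000000
C = S_0 * exp(-qT) * N(d1) - K * exp(-rT) * N(d2)
N(d1) = 0.57841121; N(d2) = 0.48219056
C = 27.0900 * 1.00000000 * 0.57841121 - 27.9200 * 0.95241920 * 0.48219056 = 2.8470

Answer: Price = 2.8470


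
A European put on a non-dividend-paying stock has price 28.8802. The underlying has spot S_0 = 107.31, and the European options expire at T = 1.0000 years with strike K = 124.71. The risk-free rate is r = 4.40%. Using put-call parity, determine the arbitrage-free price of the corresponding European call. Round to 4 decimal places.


Put-call parity: C - P = S_0 * exp(-qT) - K * exp(-rT).
S_0 * exp(-qT) = 107.3100 * 1.00000000 = 107.31000000
K * exp(-rT) = 124.7100 * 0.95695396 = 119.34172804
C = P + S*exp(-qT) - K*exp(-rT)
C = 28.8802 + 107.31000000 - 119.34172804 = 16.8485

Answer: Call price = 16.8485


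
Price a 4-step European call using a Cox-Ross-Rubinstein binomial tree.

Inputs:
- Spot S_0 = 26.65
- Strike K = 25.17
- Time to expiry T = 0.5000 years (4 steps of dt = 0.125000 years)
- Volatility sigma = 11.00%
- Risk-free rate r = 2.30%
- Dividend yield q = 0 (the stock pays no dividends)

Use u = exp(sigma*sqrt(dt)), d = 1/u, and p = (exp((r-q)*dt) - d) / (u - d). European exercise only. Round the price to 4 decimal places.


Answer: Price = V(0,0) = 1.9975

Derivation:
dt = T/N = 0.125000
u = exp(sigma*sqrt(dt)) = 1.039657; d = 1/u = 0.961856
p = (exp((r-q)*dt) - d) / (u - d) = 0.527285
Discount per step: exp(-r*dt) = 0.997129
Stock lattice S(k, i) with i counting down-moves:
  k=0: S(0,0) = 26.6500
  k=1: S(1,0) = 27.7069; S(1,1) = 25.6335
  k=2: S(2,0) = 28.8056; S(2,1) = 26.6500; S(2,2) = 24.6557
  k=3: S(3,0) = 29.9480; S(3,1) = 27.7069; S(3,2) = 25.6335; S(3,3) = 23.7152
  k=4: S(4,0) = 31.1356; S(4,1) = 28.8056; S(4,2) = 26.6500; S(4,3) = 24.6557; S(4,4) = 22.8106
Terminal payoffs V(N, i) = max(S_T - K, 0):
  V(4,0) = 5.965624; V(4,1) = 3.635631; V(4,2) = 1.480000; V(4,3) = 0.000000; V(4,4) = 0.000000
Backward induction: V(k, i) = exp(-r*dt) * [p * V(k+1, i) + (1-p) * V(k+1, i+1)].
  V(3,0) = exp(-r*dt) * [p*5.965624 + (1-p)*3.635631] = 4.850237
  V(3,1) = exp(-r*dt) * [p*3.635631 + (1-p)*1.480000] = 2.609119
  V(3,2) = exp(-r*dt) * [p*1.480000 + (1-p)*0.000000] = 0.778141
  V(3,3) = exp(-r*dt) * [p*0.000000 + (1-p)*0.000000] = 0.000000
  V(2,0) = exp(-r*dt) * [p*4.850237 + (1-p)*2.609119] = 3.779943
  V(2,1) = exp(-r*dt) * [p*2.609119 + (1-p)*0.778141] = 1.738582
  V(2,2) = exp(-r*dt) * [p*0.778141 + (1-p)*0.000000] = 0.409124
  V(1,0) = exp(-r*dt) * [p*3.779943 + (1-p)*1.738582] = 2.806880
  V(1,1) = exp(-r*dt) * [p*1.738582 + (1-p)*0.409124] = 1.106940
  V(0,0) = exp(-r*dt) * [p*2.806880 + (1-p)*1.106940] = 1.997541
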